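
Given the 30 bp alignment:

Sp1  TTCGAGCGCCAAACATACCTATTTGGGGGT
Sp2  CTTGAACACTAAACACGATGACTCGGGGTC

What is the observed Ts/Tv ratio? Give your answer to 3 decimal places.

Transitions are A↔G and C↔T; transversions are all other mismatches.
Transitions: 11. Transversions: 3.
R = 11/3 = 3.666666… ≈ 3.667 (to 3 d.p.).

3.667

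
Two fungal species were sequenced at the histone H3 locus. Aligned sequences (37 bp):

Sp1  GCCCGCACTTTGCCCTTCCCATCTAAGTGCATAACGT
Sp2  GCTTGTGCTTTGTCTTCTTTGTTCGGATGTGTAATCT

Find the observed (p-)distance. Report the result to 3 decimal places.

0.541

The sequences differ at 20 of 37 positions.
p = 20/37 = 0.540540… ≈ 0.541 (to 3 d.p.).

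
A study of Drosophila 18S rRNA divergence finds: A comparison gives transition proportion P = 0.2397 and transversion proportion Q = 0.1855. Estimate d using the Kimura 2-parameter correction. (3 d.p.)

Under the Kimura two-parameter model, d = −½ ln(1 − 2P − Q) − ¼ ln(1 − 2Q).
1 − 2P − Q = 0.3351, giving −½ ln(0.3351) = 0.546663.
1 − 2Q = 0.629, giving −¼ ln(0.629) = 0.115906.
d = 0.546663 + 0.115906 = 0.662569.

0.663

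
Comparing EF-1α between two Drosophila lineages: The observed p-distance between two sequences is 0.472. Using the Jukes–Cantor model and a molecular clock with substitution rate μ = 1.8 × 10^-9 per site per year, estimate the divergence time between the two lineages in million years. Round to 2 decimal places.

206.76

d = −(3/4) ln(1 − 4p/3) = −0.75 ln(1 − 0.629333) = −0.75 ln(0.370667)
  = −0.75 × (-0.992451) = 0.744338 substitutions/site.
Under a molecular clock d = 2μt, so t = d/(2μ) = 0.744338 / (2 × 1.8 × 10^-9) = 206.76 million years.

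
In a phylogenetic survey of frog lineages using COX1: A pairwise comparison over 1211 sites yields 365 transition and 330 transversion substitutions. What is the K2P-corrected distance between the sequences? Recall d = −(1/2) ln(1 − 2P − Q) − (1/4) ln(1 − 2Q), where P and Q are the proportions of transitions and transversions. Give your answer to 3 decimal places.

1.238

P = 365/1211 ≈ 0.301404 and Q = 330/1211 ≈ 0.272502.
Under the Kimura two-parameter model, d = −½ ln(1 − 2P − Q) − ¼ ln(1 − 2Q).
1 − 2P − Q = 0.12469, giving −½ ln(0.12469) = 1.040962.
1 − 2Q = 0.454996, giving −¼ ln(0.454996) = 0.196867.
d = 1.040962 + 0.196867 = 1.237829.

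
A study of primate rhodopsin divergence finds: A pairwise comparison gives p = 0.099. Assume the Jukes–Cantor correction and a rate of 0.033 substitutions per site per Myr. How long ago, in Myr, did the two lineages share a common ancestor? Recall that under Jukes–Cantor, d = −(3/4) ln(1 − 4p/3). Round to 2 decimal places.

1.61

d = −(3/4) ln(1 − 4p/3) = −0.75 ln(1 − 0.132) = −0.75 ln(0.868)
  = −0.75 × (-0.141564) = 0.106173 substitutions/site.
Under a molecular clock d = 2μt, so t = d/(2μ) = 0.106173 / (2 × 0.033) = 1.61 Myr.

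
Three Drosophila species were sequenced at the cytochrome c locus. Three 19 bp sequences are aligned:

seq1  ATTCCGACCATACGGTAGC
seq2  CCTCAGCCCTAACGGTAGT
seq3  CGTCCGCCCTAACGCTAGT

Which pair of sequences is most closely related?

seq1–seq2: 7/19 differ, p = 0.368, d = 0.507.
seq1–seq3: 7/19 differ, p = 0.368, d = 0.507.
seq2–seq3: 3/19 differ, p = 0.158, d = 0.177.
The smallest distance is between seq2 and seq3.

seq2 and seq3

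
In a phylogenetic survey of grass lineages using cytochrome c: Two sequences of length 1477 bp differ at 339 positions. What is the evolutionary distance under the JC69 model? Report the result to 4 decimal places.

p = 339/1477 ≈ 0.229519.
d = −(3/4) ln(1 − 4p/3) = −0.75 ln(1 − 0.306025) = −0.75 ln(0.693975)
  = −0.75 × (-0.365319) = 0.273989 substitutions/site.

0.2740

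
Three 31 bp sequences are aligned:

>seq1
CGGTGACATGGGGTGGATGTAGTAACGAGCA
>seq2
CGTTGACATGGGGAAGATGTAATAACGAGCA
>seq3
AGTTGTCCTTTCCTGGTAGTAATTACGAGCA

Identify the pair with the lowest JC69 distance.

seq1 and seq2

seq1–seq2: 4/31 differ, p = 0.129, d = 0.142.
seq1–seq3: 12/31 differ, p = 0.387, d = 0.544.
seq2–seq3: 12/31 differ, p = 0.387, d = 0.544.
The smallest distance is between seq1 and seq2.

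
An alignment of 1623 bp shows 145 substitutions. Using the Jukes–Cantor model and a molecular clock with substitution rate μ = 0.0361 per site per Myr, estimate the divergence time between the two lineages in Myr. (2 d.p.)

p = 145/1623 ≈ 0.089341.
d = −(3/4) ln(1 − 4p/3) = −0.75 ln(1 − 0.119121) = −0.75 ln(0.880879)
  = −0.75 × (-0.126835) = 0.095126 substitutions/site.
Under a molecular clock d = 2μt, so t = d/(2μ) = 0.095126 / (2 × 0.0361) = 1.32 Myr.

1.32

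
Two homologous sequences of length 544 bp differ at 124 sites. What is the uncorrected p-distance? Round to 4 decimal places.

0.2279

p = 124/544 = 0.227941… ≈ 0.2279 (to 4 d.p.).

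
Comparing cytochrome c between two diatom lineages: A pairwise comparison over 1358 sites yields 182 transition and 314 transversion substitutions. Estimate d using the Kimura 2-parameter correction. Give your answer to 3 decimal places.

0.501

P = 182/1358 ≈ 0.134021 and Q = 314/1358 ≈ 0.231222.
Under the Kimura two-parameter model, d = −½ ln(1 − 2P − Q) − ¼ ln(1 − 2Q).
1 − 2P − Q = 0.500736, giving −½ ln(0.500736) = 0.345838.
1 − 2Q = 0.537556, giving −¼ ln(0.537556) = 0.155181.
d = 0.345838 + 0.155181 = 0.501019.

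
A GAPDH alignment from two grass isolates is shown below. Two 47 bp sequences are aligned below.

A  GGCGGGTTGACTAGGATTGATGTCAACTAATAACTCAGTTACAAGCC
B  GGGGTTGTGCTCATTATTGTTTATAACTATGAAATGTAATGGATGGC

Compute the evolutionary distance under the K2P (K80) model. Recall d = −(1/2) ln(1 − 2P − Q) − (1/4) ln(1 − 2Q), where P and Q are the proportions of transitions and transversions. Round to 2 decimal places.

0.89

Of 47 sites, 5 differences are transitions and 19 are transversions, so P = 5/47 ≈ 0.106383 and Q = 19/47 ≈ 0.404255.
Under the Kimura two-parameter model, d = −½ ln(1 − 2P − Q) − ¼ ln(1 − 2Q).
1 − 2P − Q = 0.382979, giving −½ ln(0.382979) = 0.479888.
1 − 2Q = 0.19149, giving −¼ ln(0.19149) = 0.413230.
d = 0.479888 + 0.413230 = 0.893118.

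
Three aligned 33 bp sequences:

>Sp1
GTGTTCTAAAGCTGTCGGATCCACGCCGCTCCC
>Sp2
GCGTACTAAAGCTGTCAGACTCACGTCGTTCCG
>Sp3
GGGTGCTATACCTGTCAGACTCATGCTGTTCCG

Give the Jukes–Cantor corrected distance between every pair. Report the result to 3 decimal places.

d(Sp1,Sp2) = 0.293, d(Sp1,Sp3) = 0.441, d(Sp2,Sp3) = 0.249

Sp1–Sp2: 8/33 sites differ → p ≈ 0.242424, d = −0.75 ln(1 − 0.323232) = 0.292820 ≈ 0.293.
Sp1–Sp3: 11/33 sites differ → p ≈ 0.333333, d = −0.75 ln(1 − 0.444444) = 0.440839 ≈ 0.441.
Sp2–Sp3: 7/33 sites differ → p ≈ 0.212121, d = −0.75 ln(1 − 0.282828) = 0.249330 ≈ 0.249.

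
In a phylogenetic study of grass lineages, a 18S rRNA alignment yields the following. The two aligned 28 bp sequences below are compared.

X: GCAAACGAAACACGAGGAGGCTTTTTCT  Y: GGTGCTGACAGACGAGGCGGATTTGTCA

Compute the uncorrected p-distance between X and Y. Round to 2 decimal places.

0.39

The sequences differ at 11 of 28 positions.
p = 11/28 = 0.392857… ≈ 0.39 (to 2 d.p.).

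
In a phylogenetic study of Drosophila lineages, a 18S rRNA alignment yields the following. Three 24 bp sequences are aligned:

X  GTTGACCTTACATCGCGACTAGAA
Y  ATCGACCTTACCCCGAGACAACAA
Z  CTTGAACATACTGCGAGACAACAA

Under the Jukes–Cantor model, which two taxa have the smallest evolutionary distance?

X–Y: 7/24 differ, p = 0.292, d = 0.369.
X–Z: 8/24 differ, p = 0.333, d = 0.441.
Y–Z: 6/24 differ, p = 0.250, d = 0.304.
The smallest distance is between Y and Z.

Y and Z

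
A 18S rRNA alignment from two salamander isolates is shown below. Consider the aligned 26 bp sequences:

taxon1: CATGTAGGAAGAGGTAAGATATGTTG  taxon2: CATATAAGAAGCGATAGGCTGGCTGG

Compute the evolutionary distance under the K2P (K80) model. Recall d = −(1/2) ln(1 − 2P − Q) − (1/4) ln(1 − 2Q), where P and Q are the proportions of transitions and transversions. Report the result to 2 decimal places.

0.55

Of 26 sites, 5 differences are transitions and 5 are transversions, so P = 5/26 ≈ 0.192308 and Q = 5/26 ≈ 0.192308.
Under the Kimura two-parameter model, d = −½ ln(1 − 2P − Q) − ¼ ln(1 − 2Q).
1 − 2P − Q = 0.423076, giving −½ ln(0.423076) = 0.430102.
1 − 2Q = 0.615384, giving −¼ ln(0.615384) = 0.121377.
d = 0.430102 + 0.121377 = 0.551479.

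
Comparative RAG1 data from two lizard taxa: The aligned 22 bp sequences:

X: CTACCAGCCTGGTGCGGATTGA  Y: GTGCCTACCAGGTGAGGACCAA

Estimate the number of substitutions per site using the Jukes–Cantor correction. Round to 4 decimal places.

The sequences differ at 9 of 22 sites (1, 3, 6, 7, 10, 15, 19, 20, 21), so p = 9/22 ≈ 0.409091.
d = −(3/4) ln(1 − 4p/3) = −0.75 ln(1 − 0.545455) = −0.75 ln(0.454545)
  = −0.75 × (-0.788458) = 0.591344 substitutions/site.

0.5913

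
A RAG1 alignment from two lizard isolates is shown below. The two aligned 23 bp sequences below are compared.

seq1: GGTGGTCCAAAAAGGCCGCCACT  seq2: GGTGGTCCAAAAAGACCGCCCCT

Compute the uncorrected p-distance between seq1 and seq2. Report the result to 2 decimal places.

The sequences differ at 2 of 23 positions (sites 15, 21).
p = 2/23 = 0.086956… ≈ 0.09 (to 2 d.p.).

0.09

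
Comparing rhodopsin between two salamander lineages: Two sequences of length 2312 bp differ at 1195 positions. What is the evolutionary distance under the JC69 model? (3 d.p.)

p = 1195/2312 ≈ 0.516869.
d = −(3/4) ln(1 − 4p/3) = −0.75 ln(1 − 0.689159) = −0.75 ln(0.310841)
  = −0.75 × (-1.168474) = 0.876356 substitutions/site.

0.876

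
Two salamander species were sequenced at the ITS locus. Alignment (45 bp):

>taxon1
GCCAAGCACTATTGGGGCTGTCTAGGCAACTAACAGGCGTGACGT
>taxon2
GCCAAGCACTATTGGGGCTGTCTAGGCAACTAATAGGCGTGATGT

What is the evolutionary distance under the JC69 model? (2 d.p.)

0.05

The sequences differ at 2 of 45 sites (34, 43), so p = 2/45 ≈ 0.044444.
d = −(3/4) ln(1 − 4p/3) = −0.75 ln(1 − 0.059259) = −0.75 ln(0.940741)
  = −0.75 × (-0.061087) = 0.045815 substitutions/site.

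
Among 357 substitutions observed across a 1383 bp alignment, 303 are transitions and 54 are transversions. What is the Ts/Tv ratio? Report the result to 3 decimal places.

5.611

R = 303/54 = 5.611111… ≈ 5.611 (to 3 d.p.).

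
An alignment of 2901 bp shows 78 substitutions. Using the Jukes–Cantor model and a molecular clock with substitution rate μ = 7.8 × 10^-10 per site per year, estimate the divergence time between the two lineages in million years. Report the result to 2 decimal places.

p = 78/2901 ≈ 0.026887.
d = −(3/4) ln(1 − 4p/3) = −0.75 ln(1 − 0.035849) = −0.75 ln(0.964151)
  = −0.75 × (-0.036507) = 0.027380 substitutions/site.
Under a molecular clock d = 2μt, so t = d/(2μ) = 0.027380 / (2 × 7.8 × 10^-10) = 17.55 million years.

17.55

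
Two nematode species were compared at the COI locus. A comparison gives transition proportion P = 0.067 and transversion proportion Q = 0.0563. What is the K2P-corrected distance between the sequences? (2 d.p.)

0.14

Under the Kimura two-parameter model, d = −½ ln(1 − 2P − Q) − ¼ ln(1 − 2Q).
1 − 2P − Q = 0.8097, giving −½ ln(0.8097) = 0.105546.
1 − 2Q = 0.8874, giving −¼ ln(0.8874) = 0.029865.
d = 0.105546 + 0.029865 = 0.135411.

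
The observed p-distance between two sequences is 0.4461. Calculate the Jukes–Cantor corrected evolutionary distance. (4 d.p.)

0.6775

d = −(3/4) ln(1 − 4p/3) = −0.75 ln(1 − 0.5948) = −0.75 ln(0.4052)
  = −0.75 × (-0.903375) = 0.677531 substitutions/site.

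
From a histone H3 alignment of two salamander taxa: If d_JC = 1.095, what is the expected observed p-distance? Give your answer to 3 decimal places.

p = (3/4)(1 − e^(−4d/3)) = 0.75 × (1 − e^(-1.46)) = 0.75 × (1 − 0.232236) = 0.575823.

0.576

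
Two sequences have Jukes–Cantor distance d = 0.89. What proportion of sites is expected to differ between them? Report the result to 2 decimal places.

0.52

p = (3/4)(1 − e^(−4d/3)) = 0.75 × (1 − e^(-1.186667)) = 0.75 × (1 − 0.305237) = 0.521072.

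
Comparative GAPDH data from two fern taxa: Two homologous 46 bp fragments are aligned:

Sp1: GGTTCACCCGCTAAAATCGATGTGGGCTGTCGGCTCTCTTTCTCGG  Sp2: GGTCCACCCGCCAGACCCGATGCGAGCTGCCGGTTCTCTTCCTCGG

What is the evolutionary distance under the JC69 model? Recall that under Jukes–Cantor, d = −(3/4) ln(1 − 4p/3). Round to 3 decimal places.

The sequences differ at 10 of 46 sites (4, 12, 14, 16, 17, 23, 25, 30, 34, 41), so p = 10/46 ≈ 0.217391.
d = −(3/4) ln(1 − 4p/3) = −0.75 ln(1 − 0.289855) = −0.75 ln(0.710145)
  = −0.75 × (-0.342286) = 0.256715 substitutions/site.

0.257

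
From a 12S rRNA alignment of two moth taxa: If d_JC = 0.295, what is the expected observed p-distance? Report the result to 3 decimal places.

0.244

p = (3/4)(1 − e^(−4d/3)) = 0.75 × (1 − e^(-0.393333)) = 0.75 × (1 − 0.674804) = 0.243897.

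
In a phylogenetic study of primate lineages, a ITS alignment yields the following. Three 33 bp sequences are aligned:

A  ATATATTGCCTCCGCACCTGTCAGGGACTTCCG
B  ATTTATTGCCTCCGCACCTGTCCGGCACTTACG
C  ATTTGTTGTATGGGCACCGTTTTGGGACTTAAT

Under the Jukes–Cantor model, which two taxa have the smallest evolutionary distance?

A–B: 4/33 differ, p = 0.121, d = 0.132.
A–C: 13/33 differ, p = 0.394, d = 0.559.
B–C: 12/33 differ, p = 0.364, d = 0.497.
The smallest distance is between A and B.

A and B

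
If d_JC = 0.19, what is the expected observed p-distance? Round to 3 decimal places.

0.168

p = (3/4)(1 − e^(−4d/3)) = 0.75 × (1 − e^(-0.253333)) = 0.75 × (1 − 0.776209) = 0.167843.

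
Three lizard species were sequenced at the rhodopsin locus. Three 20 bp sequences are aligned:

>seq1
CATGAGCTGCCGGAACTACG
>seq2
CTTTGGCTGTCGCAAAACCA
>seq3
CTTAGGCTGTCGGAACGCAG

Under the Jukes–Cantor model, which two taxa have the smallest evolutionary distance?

seq1–seq2: 9/20 differ, p = 0.450, d = 0.687.
seq1–seq3: 7/20 differ, p = 0.350, d = 0.471.
seq2–seq3: 6/20 differ, p = 0.300, d = 0.383.
The smallest distance is between seq2 and seq3.

seq2 and seq3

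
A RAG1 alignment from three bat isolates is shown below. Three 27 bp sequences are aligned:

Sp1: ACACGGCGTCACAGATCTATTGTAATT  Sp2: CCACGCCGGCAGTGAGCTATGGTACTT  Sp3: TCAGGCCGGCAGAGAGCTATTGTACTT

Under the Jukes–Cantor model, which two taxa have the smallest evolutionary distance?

Sp1–Sp2: 8/27 differ, p = 0.296, d = 0.377.
Sp1–Sp3: 7/27 differ, p = 0.259, d = 0.318.
Sp2–Sp3: 4/27 differ, p = 0.148, d = 0.165.
The smallest distance is between Sp2 and Sp3.

Sp2 and Sp3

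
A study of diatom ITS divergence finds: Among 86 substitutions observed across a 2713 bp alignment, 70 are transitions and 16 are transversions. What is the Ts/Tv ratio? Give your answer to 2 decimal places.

4.38

R = 70/16 = 4.375 ≈ 4.38 (to 2 d.p.).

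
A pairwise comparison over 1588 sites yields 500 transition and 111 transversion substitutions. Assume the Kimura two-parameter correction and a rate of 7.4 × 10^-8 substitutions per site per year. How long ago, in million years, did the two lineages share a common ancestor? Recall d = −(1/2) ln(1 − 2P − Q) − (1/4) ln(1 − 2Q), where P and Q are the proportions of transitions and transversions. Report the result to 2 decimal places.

4.32

P = 500/1588 ≈ 0.314861 and Q = 111/1588 ≈ 0.069899.
Under the Kimura two-parameter model, d = −½ ln(1 − 2P − Q) − ¼ ln(1 − 2Q).
1 − 2P − Q = 0.300379, giving −½ ln(0.300379) = 0.601355.
1 − 2Q = 0.860202, giving −¼ ln(0.860202) = 0.037647.
d = 0.601355 + 0.037647 = 0.639002.
Under a molecular clock d = 2μt, so t = d/(2μ) = 0.639002 / (2 × 7.4 × 10^-8) = 4.32 million years.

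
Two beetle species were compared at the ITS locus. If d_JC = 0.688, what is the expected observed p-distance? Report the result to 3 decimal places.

0.450

p = (3/4)(1 − e^(−4d/3)) = 0.75 × (1 − e^(-0.917333)) = 0.75 × (1 − 0.399583) = 0.450313.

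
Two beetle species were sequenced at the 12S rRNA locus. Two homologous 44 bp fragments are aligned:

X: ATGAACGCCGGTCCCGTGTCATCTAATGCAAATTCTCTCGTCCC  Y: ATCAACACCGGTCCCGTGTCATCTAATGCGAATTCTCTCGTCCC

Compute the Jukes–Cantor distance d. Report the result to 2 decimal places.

The sequences differ at 3 of 44 sites (3, 7, 30), so p = 3/44 ≈ 0.068182.
d = −(3/4) ln(1 − 4p/3) = −0.75 ln(1 − 0.090909) = −0.75 ln(0.909091)
  = −0.75 × (-0.095310) = 0.071483 substitutions/site.

0.07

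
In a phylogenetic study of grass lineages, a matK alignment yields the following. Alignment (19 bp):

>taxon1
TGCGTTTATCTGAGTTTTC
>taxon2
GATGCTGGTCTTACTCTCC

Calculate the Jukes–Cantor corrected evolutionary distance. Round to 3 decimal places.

The sequences differ at 10 of 19 sites (1, 2, 3, 5, 7, 8, 12, 14, 16, 18), so p = 10/19 ≈ 0.526316.
d = −(3/4) ln(1 − 4p/3) = −0.75 ln(1 − 0.701755) = −0.75 ln(0.298245)
  = −0.75 × (-1.209840) = 0.907380 substitutions/site.

0.907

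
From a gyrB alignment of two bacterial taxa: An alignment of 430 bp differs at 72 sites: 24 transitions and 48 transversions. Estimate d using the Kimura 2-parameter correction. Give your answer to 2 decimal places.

0.19

P = 24/430 ≈ 0.055814 and Q = 48/430 ≈ 0.111628.
Under the Kimura two-parameter model, d = −½ ln(1 − 2P − Q) − ¼ ln(1 − 2Q).
1 − 2P − Q = 0.776744, giving −½ ln(0.776744) = 0.126322.
1 − 2Q = 0.776744, giving −¼ ln(0.776744) = 0.063161.
d = 0.126322 + 0.063161 = 0.189483.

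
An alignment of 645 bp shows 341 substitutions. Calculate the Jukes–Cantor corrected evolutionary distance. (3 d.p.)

p = 341/645 ≈ 0.528682.
d = −(3/4) ln(1 − 4p/3) = −0.75 ln(1 − 0.704909) = −0.75 ln(0.295091)
  = −0.75 × (-1.220471) = 0.915353 substitutions/site.

0.915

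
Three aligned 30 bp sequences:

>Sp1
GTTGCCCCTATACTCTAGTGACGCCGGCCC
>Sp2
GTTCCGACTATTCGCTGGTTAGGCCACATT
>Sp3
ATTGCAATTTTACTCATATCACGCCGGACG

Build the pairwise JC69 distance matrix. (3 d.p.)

d(Sp1,Sp2) = 0.647, d(Sp1,Sp3) = 0.503, d(Sp2,Sp3) = 0.931

Sp1–Sp2: 13/30 sites differ → p ≈ 0.433333, d = −0.75 ln(1 − 0.577777) = 0.646666 ≈ 0.647.
Sp1–Sp3: 11/30 sites differ → p ≈ 0.366667, d = −0.75 ln(1 − 0.488889) = 0.503376 ≈ 0.503.
Sp2–Sp3: 16/30 sites differ → p ≈ 0.533333, d = −0.75 ln(1 − 0.711111) = 0.931285 ≈ 0.931.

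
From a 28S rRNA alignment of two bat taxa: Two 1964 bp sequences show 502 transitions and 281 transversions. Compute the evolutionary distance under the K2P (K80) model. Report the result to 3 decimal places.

0.615

P = 502/1964 ≈ 0.255601 and Q = 281/1964 ≈ 0.143075.
Under the Kimura two-parameter model, d = −½ ln(1 − 2P − Q) − ¼ ln(1 − 2Q).
1 − 2P − Q = 0.345723, giving −½ ln(0.345723) = 0.531059.
1 − 2Q = 0.71385, giving −¼ ln(0.71385) = 0.084271.
d = 0.531059 + 0.084271 = 0.615330.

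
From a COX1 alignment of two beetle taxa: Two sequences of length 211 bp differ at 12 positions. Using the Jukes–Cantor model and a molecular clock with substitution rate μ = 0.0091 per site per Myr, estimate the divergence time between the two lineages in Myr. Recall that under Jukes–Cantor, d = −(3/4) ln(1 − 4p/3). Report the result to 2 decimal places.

3.25

p = 12/211 ≈ 0.056872.
d = −(3/4) ln(1 − 4p/3) = −0.75 ln(1 − 0.075829) = −0.75 ln(0.924171)
  = −0.75 × (-0.078858) = 0.059144 substitutions/site.
Under a molecular clock d = 2μt, so t = d/(2μ) = 0.059144 / (2 × 0.0091) = 3.25 Myr.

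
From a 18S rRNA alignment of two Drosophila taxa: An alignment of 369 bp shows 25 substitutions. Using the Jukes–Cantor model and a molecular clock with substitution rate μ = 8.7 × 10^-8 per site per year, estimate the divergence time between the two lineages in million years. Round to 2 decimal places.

0.41

p = 25/369 ≈ 0.067751.
d = −(3/4) ln(1 − 4p/3) = −0.75 ln(1 − 0.090335) = −0.75 ln(0.909665)
  = −0.75 × (-0.094679) = 0.071009 substitutions/site.
Under a molecular clock d = 2μt, so t = d/(2μ) = 0.071009 / (2 × 8.7 × 10^-8) = 0.41 million years.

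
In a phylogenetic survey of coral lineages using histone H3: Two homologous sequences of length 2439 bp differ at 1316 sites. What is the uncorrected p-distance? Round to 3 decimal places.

p = 1316/2439 = 0.539565… ≈ 0.540 (to 3 d.p.).

0.540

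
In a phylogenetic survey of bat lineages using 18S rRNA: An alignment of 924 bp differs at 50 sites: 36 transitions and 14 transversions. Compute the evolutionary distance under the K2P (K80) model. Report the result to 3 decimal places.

P = 36/924 ≈ 0.038961 and Q = 14/924 ≈ 0.015152.
Under the Kimura two-parameter model, d = −½ ln(1 − 2P − Q) − ¼ ln(1 − 2Q).
1 − 2P − Q = 0.906926, giving −½ ln(0.906926) = 0.048847.
1 − 2Q = 0.969696, giving −¼ ln(0.969696) = 0.007693.
d = 0.048847 + 0.007693 = 0.056540.

0.057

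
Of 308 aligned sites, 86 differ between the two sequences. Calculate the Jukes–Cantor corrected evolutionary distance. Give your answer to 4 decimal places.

p = 86/308 ≈ 0.279221.
d = −(3/4) ln(1 − 4p/3) = −0.75 ln(1 − 0.372295) = −0.75 ln(0.627705)
  = −0.75 × (-0.465685) = 0.349264 substitutions/site.

0.3493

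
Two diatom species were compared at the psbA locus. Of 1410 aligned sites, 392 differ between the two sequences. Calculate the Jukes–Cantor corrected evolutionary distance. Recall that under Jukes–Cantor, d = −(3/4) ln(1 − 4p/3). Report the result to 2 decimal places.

0.35

p = 392/1410 ≈ 0.278014.
d = −(3/4) ln(1 − 4p/3) = −0.75 ln(1 − 0.370685) = −0.75 ln(0.629315)
  = −0.75 × (-0.463123) = 0.347342 substitutions/site.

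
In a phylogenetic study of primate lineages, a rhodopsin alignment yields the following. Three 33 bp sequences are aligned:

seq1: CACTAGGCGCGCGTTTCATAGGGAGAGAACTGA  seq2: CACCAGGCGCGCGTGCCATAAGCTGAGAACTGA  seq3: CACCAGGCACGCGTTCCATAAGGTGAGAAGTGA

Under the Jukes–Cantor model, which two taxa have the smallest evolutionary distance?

seq2 and seq3

seq1–seq2: 6/33 differ, p = 0.182, d = 0.208.
seq1–seq3: 6/33 differ, p = 0.182, d = 0.208.
seq2–seq3: 4/33 differ, p = 0.121, d = 0.132.
The smallest distance is between seq2 and seq3.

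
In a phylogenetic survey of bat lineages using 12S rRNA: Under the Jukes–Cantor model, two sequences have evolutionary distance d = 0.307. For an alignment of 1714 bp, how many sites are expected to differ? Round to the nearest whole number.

Invert JC69: p = (3/4)(1 − e^(−4d/3)) = 0.75 × (1 − e^(-0.409333)) = 0.75 × (1 − 0.664093) = 0.251930.
Expected differing sites = pL ≈ 0.251930 × 1714 = 431.80802 ≈ 432.

432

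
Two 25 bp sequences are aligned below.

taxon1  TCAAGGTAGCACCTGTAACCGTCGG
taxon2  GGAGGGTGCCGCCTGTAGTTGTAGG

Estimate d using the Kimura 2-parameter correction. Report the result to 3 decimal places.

0.607

Of 25 sites, 6 differences are transitions and 4 are transversions, so P = 6/25 = 0.24 and Q = 4/25 = 0.16.
Under the Kimura two-parameter model, d = −½ ln(1 − 2P − Q) − ¼ ln(1 − 2Q).
1 − 2P − Q = 0.36, giving −½ ln(0.36) = 0.510826.
1 − 2Q = 0.68, giving −¼ ln(0.68) = 0.096416.
d = 0.510826 + 0.096416 = 0.607242.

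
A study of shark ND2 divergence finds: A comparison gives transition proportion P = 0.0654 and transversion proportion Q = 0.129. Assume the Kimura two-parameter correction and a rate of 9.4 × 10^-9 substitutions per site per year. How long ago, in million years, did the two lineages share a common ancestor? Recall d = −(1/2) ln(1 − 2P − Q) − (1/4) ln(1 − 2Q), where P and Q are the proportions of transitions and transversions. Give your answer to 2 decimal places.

11.97

Under the Kimura two-parameter model, d = −½ ln(1 − 2P − Q) − ¼ ln(1 − 2Q).
1 − 2P − Q = 0.7402, giving −½ ln(0.7402) = 0.150417.
1 − 2Q = 0.742, giving −¼ ln(0.742) = 0.074602.
d = 0.150417 + 0.074602 = 0.225019.
Under a molecular clock d = 2μt, so t = d/(2μ) = 0.225019 / (2 × 9.4 × 10^-9) = 11.97 million years.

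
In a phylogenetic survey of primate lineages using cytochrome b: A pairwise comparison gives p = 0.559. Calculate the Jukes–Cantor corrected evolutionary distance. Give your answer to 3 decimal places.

1.026

d = −(3/4) ln(1 − 4p/3) = −0.75 ln(1 − 0.745333) = −0.75 ln(0.254667)
  = −0.75 × (-1.367798) = 1.025849 substitutions/site.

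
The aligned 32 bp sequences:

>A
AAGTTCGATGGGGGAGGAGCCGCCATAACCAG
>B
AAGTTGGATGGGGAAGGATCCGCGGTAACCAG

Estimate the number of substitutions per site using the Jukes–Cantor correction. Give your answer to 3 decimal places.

0.175

The sequences differ at 5 of 32 sites (6, 14, 19, 24, 25), so p = 5/32 = 0.15625.
d = −(3/4) ln(1 − 4p/3) = −0.75 ln(1 − 0.208333) = −0.75 ln(0.791667)
  = −0.75 × (-0.233614) = 0.175211 substitutions/site.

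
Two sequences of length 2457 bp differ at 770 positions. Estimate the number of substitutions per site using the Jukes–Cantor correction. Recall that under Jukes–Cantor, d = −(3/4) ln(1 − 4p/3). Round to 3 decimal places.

0.406

p = 770/2457 ≈ 0.31339.
d = −(3/4) ln(1 − 4p/3) = −0.75 ln(1 − 0.417853) = −0.75 ln(0.582147)
  = −0.75 × (-0.541032) = 0.405774 substitutions/site.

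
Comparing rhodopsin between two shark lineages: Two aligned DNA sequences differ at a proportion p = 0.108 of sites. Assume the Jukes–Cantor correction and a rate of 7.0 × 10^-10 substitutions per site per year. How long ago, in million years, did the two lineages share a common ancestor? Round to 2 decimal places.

d = −(3/4) ln(1 − 4p/3) = −0.75 ln(1 − 0.144) = −0.75 ln(0.856)
  = −0.75 × (-0.155485) = 0.116614 substitutions/site.
Under a molecular clock d = 2μt, so t = d/(2μ) = 0.116614 / (2 × 7.0 × 10^-10) = 83.30 million years.

83.30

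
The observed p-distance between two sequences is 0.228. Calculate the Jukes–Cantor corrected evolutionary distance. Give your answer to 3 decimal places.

0.272

d = −(3/4) ln(1 − 4p/3) = −0.75 ln(1 − 0.304) = −0.75 ln(0.696)
  = −0.75 × (-0.362406) = 0.271805 substitutions/site.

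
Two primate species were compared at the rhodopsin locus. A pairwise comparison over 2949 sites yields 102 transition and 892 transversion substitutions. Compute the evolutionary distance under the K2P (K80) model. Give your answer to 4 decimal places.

0.4645

P = 102/2949 ≈ 0.034588 and Q = 892/2949 ≈ 0.302475.
Under the Kimura two-parameter model, d = −½ ln(1 − 2P − Q) − ¼ ln(1 − 2Q).
1 − 2P − Q = 0.628349, giving −½ ln(0.628349) = 0.232330.
1 − 2Q = 0.39505, giving −¼ ln(0.39505) = 0.232186.
d = 0.232330 + 0.232186 = 0.464516.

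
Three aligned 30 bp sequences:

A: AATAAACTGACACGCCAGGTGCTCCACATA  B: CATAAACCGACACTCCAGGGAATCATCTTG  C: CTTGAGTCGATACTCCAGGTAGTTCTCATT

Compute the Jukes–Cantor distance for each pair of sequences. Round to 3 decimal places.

A–B: 10/30 sites differ → p ≈ 0.333333, d = −0.75 ln(1 − 0.444444) = 0.440839 ≈ 0.441.
A–C: 13/30 sites differ → p ≈ 0.433333, d = −0.75 ln(1 − 0.577777) = 0.646666 ≈ 0.647.
B–C: 11/30 sites differ → p ≈ 0.366667, d = −0.75 ln(1 − 0.488889) = 0.503376 ≈ 0.503.

d(A,B) = 0.441, d(A,C) = 0.647, d(B,C) = 0.503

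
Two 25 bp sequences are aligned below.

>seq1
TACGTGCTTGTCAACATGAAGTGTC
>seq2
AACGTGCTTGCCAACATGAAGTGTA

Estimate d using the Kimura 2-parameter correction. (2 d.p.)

0.13

Of 25 sites, 1 differences are transitions and 2 are transversions, so P = 1/25 = 0.04 and Q = 2/25 = 0.08.
Under the Kimura two-parameter model, d = −½ ln(1 − 2P − Q) − ¼ ln(1 − 2Q).
1 − 2P − Q = 0.84, giving −½ ln(0.84) = 0.087177.
1 − 2Q = 0.84, giving −¼ ln(0.84) = 0.043588.
d = 0.087177 + 0.043588 = 0.130765.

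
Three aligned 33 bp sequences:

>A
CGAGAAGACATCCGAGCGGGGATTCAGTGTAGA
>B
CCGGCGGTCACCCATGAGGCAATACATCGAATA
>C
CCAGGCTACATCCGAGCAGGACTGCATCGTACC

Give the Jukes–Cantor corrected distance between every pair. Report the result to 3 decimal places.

A–B: 16/33 sites differ → p ≈ 0.484848, d = −0.75 ln(1 − 0.646464) = 0.779827 ≈ 0.780.
A–C: 12/33 sites differ → p ≈ 0.363636, d = −0.75 ln(1 − 0.484848) = 0.497470 ≈ 0.497.
B–C: 16/33 sites differ → p ≈ 0.484848, d = −0.75 ln(1 − 0.646464) = 0.779827 ≈ 0.780.

d(A,B) = 0.780, d(A,C) = 0.497, d(B,C) = 0.780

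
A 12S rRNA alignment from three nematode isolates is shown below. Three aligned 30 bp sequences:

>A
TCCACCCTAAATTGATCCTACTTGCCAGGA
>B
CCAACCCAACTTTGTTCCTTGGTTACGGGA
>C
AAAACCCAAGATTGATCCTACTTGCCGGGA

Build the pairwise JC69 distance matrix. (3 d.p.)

A–B: 12/30 sites differ → p = 0.4, d = −0.75 ln(1 − 0.533333) = 0.571605 ≈ 0.572.
A–C: 6/30 sites differ → p = 0.2, d = −0.75 ln(1 − 0.266667) = 0.232617 ≈ 0.233.
B–C: 10/30 sites differ → p ≈ 0.333333, d = −0.75 ln(1 − 0.444444) = 0.440839 ≈ 0.441.

d(A,B) = 0.572, d(A,C) = 0.233, d(B,C) = 0.441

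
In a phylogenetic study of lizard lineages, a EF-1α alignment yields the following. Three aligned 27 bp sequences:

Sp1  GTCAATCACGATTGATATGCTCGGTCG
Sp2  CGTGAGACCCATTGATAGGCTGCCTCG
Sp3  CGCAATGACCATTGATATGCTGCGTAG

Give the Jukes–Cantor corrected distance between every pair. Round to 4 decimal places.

Sp1–Sp2: 12/27 sites differ → p ≈ 0.444444, d = −0.75 ln(1 − 0.592592) = 0.673455 ≈ 0.6735.
Sp1–Sp3: 7/27 sites differ → p ≈ 0.259259, d = −0.75 ln(1 − 0.345679) = 0.318118 ≈ 0.3181.
Sp2–Sp3: 8/27 sites differ → p ≈ 0.296296, d = −0.75 ln(1 − 0.395061) = 0.376971 ≈ 0.3770.

d(Sp1,Sp2) = 0.6735, d(Sp1,Sp3) = 0.3181, d(Sp2,Sp3) = 0.3770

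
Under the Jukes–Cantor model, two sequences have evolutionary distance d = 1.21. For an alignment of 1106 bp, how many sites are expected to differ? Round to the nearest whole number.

Invert JC69: p = (3/4)(1 − e^(−4d/3)) = 0.75 × (1 − e^(-1.613333)) = 0.75 × (1 − 0.199222) = 0.600584.
Expected differing sites = pL ≈ 0.600584 × 1106 = 664.245904 ≈ 664.

664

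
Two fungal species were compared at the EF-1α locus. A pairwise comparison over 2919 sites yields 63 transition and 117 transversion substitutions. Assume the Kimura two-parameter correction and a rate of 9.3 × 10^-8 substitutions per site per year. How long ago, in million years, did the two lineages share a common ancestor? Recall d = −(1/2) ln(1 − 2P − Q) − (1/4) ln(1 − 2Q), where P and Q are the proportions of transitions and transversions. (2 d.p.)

0.35

P = 63/2919 ≈ 0.021583 and Q = 117/2919 ≈ 0.040082.
Under the Kimura two-parameter model, d = −½ ln(1 − 2P − Q) − ¼ ln(1 − 2Q).
1 − 2P − Q = 0.916752, giving −½ ln(0.916752) = 0.043459.
1 − 2Q = 0.919836, giving −¼ ln(0.919836) = 0.020890.
d = 0.043459 + 0.020890 = 0.064349.
Under a molecular clock d = 2μt, so t = d/(2μ) = 0.064349 / (2 × 9.3 × 10^-8) = 0.35 million years.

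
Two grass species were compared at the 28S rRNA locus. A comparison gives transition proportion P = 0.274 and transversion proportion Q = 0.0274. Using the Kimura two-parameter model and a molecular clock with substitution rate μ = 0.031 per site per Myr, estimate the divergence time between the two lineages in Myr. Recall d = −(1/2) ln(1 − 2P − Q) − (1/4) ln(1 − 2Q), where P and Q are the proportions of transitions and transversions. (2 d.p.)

7.14

Under the Kimura two-parameter model, d = −½ ln(1 − 2P − Q) − ¼ ln(1 − 2Q).
1 − 2P − Q = 0.4246, giving −½ ln(0.4246) = 0.428304.
1 − 2Q = 0.9452, giving −¼ ln(0.9452) = 0.014090.
d = 0.428304 + 0.014090 = 0.442394.
Under a molecular clock d = 2μt, so t = d/(2μ) = 0.442394 / (2 × 0.031) = 7.14 Myr.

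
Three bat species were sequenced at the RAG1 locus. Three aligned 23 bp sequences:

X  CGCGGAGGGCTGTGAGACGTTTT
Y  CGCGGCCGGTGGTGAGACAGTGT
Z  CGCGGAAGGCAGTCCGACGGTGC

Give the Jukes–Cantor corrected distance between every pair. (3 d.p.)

X–Y: 7/23 sites differ → p ≈ 0.304348, d = −0.75 ln(1 − 0.405797) = 0.390401 ≈ 0.390.
X–Z: 7/23 sites differ → p ≈ 0.304348, d = −0.75 ln(1 − 0.405797) = 0.390401 ≈ 0.390.
Y–Z: 8/23 sites differ → p ≈ 0.347826, d = −0.75 ln(1 − 0.463768) = 0.467391 ≈ 0.467.

d(X,Y) = 0.390, d(X,Z) = 0.390, d(Y,Z) = 0.467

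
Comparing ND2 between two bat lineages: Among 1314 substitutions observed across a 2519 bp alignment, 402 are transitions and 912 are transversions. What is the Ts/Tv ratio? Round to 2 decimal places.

0.44

R = 402/912 = 0.440789… ≈ 0.44 (to 2 d.p.).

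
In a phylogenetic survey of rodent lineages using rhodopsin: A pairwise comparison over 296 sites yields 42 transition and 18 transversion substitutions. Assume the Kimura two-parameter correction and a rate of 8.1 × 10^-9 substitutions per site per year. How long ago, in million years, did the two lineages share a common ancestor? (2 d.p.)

15.04

P = 42/296 ≈ 0.141892 and Q = 18/296 ≈ 0.060811.
Under the Kimura two-parameter model, d = −½ ln(1 − 2P − Q) − ¼ ln(1 − 2Q).
1 − 2P − Q = 0.655405, giving −½ ln(0.655405) = 0.211251.
1 − 2Q = 0.878378, giving −¼ ln(0.878378) = 0.032420.
d = 0.211251 + 0.032420 = 0.243671.
Under a molecular clock d = 2μt, so t = d/(2μ) = 0.243671 / (2 × 8.1 × 10^-9) = 15.04 million years.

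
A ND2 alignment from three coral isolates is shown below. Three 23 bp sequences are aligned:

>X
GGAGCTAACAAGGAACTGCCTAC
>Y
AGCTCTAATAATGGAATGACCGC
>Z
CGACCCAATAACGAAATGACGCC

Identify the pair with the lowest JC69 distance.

Y and Z

X–Y: 10/23 differ, p = 0.435, d = 0.650.
X–Z: 9/23 differ, p = 0.391, d = 0.553.
Y–Z: 8/23 differ, p = 0.348, d = 0.467.
The smallest distance is between Y and Z.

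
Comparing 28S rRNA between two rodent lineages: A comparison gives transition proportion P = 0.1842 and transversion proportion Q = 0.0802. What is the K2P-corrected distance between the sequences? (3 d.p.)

Under the Kimura two-parameter model, d = −½ ln(1 − 2P − Q) − ¼ ln(1 − 2Q).
1 − 2P − Q = 0.5514, giving −½ ln(0.5514) = 0.297647.
1 − 2Q = 0.8396, giving −¼ ln(0.8396) = 0.043707.
d = 0.297647 + 0.043707 = 0.341354.

0.341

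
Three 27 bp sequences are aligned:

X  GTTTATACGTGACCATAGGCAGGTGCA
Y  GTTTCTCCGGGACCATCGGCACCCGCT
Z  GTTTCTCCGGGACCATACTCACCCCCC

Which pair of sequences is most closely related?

Y and Z

X–Y: 8/27 differ, p = 0.296, d = 0.377.
X–Z: 10/27 differ, p = 0.370, d = 0.511.
Y–Z: 5/27 differ, p = 0.185, d = 0.213.
The smallest distance is between Y and Z.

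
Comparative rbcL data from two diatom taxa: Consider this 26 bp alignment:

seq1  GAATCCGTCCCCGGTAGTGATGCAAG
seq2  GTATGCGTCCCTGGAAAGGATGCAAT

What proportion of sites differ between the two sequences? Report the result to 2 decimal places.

The sequences differ at 7 of 26 positions (sites 2, 5, 12, 15, 17, 18, 26).
p = 7/26 = 0.269230… ≈ 0.27 (to 2 d.p.).

0.27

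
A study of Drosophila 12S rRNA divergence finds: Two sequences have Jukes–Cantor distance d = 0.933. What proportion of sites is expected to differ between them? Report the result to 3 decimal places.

0.534

p = (3/4)(1 − e^(−4d/3)) = 0.75 × (1 − e^(-1.244)) = 0.75 × (1 − 0.288229) = 0.533828.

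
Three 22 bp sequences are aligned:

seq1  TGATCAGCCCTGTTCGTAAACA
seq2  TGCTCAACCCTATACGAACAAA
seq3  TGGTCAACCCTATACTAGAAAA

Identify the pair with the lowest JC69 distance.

seq1–seq2: 7/22 differ, p = 0.318, d = 0.414.
seq1–seq3: 8/22 differ, p = 0.364, d = 0.497.
seq2–seq3: 4/22 differ, p = 0.182, d = 0.208.
The smallest distance is between seq2 and seq3.

seq2 and seq3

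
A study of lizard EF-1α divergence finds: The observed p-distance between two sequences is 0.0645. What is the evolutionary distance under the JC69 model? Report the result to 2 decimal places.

d = −(3/4) ln(1 − 4p/3) = −0.75 ln(1 − 0.086) = −0.75 ln(0.914)
  = −0.75 × (-0.089925) = 0.067444 substitutions/site.

0.07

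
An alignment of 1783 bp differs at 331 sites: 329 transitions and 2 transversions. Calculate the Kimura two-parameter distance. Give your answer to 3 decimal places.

P = 329/1783 ≈ 0.18452 and Q = 2/1783 ≈ 0.001122.
Under the Kimura two-parameter model, d = −½ ln(1 − 2P − Q) − ¼ ln(1 − 2Q).
1 − 2P − Q = 0.629838, giving −½ ln(0.629838) = 0.231146.
1 − 2Q = 0.997756, giving −¼ ln(0.997756) = 0.000562.
d = 0.231146 + 0.000562 = 0.231708.

0.232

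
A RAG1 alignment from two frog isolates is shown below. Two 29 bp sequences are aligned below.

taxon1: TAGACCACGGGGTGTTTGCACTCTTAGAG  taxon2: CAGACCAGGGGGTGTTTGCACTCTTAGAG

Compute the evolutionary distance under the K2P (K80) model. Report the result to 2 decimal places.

Of 29 sites, 1 differences are transitions and 1 are transversions, so P = 1/29 ≈ 0.034483 and Q = 1/29 ≈ 0.034483.
Under the Kimura two-parameter model, d = −½ ln(1 − 2P − Q) − ¼ ln(1 − 2Q).
1 − 2P − Q = 0.896551, giving −½ ln(0.896551) = 0.054600.
1 − 2Q = 0.931034, giving −¼ ln(0.931034) = 0.017865.
d = 0.054600 + 0.017865 = 0.072465.

0.07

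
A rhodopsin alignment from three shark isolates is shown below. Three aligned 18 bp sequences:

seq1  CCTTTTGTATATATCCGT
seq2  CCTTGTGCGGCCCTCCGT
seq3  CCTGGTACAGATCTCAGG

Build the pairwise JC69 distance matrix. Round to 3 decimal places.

seq1–seq2: 7/18 sites differ → p ≈ 0.388889, d = −0.75 ln(1 − 0.518519) = 0.548166 ≈ 0.548.
seq1–seq3: 8/18 sites differ → p ≈ 0.444444, d = −0.75 ln(1 − 0.592592) = 0.673455 ≈ 0.673.
seq2–seq3: 7/18 sites differ → p ≈ 0.388889, d = −0.75 ln(1 − 0.518519) = 0.548166 ≈ 0.548.

d(seq1,seq2) = 0.548, d(seq1,seq3) = 0.673, d(seq2,seq3) = 0.548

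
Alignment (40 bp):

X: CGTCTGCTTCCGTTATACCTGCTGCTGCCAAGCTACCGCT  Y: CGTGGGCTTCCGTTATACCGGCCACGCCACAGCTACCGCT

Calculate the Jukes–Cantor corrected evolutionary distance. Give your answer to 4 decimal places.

0.2675

The sequences differ at 9 of 40 sites (4, 5, 20, 23, 24, 26, 27, 29, 30), so p = 9/40 = 0.225.
d = −(3/4) ln(1 − 4p/3) = −0.75 ln(1 − 0.3) = −0.75 ln(0.7)
  = −0.75 × (-0.356675) = 0.267506 substitutions/site.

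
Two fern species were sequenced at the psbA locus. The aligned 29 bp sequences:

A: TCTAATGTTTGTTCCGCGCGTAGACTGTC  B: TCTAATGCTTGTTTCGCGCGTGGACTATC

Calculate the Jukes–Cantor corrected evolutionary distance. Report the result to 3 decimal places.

0.152

The sequences differ at 4 of 29 sites (8, 14, 22, 27), so p = 4/29 ≈ 0.137931.
d = −(3/4) ln(1 − 4p/3) = −0.75 ln(1 − 0.183908) = −0.75 ln(0.816092)
  = −0.75 × (-0.203228) = 0.152421 substitutions/site.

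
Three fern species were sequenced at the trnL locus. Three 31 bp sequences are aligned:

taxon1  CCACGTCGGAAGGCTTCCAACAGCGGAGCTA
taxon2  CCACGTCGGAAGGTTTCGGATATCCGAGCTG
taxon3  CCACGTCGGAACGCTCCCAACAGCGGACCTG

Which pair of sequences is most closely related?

taxon1 and taxon3

taxon1–taxon2: 7/31 differ, p = 0.226, d = 0.269.
taxon1–taxon3: 4/31 differ, p = 0.129, d = 0.142.
taxon2–taxon3: 9/31 differ, p = 0.290, d = 0.367.
The smallest distance is between taxon1 and taxon3.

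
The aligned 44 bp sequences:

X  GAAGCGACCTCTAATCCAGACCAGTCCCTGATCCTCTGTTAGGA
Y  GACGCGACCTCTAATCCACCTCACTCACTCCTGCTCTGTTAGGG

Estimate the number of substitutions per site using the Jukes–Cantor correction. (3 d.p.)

The sequences differ at 10 of 44 sites (3, 19, 20, 21, 24, 27, 30, 31, 33, 44), so p = 10/44 ≈ 0.227273.
d = −(3/4) ln(1 − 4p/3) = −0.75 ln(1 − 0.303031) = −0.75 ln(0.696969)
  = −0.75 × (-0.361014) = 0.270761 substitutions/site.

0.271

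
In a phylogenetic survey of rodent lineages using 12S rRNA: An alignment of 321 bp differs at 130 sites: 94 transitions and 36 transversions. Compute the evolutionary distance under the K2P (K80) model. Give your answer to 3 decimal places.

0.662

P = 94/321 ≈ 0.292835 and Q = 36/321 ≈ 0.11215.
Under the Kimura two-parameter model, d = −½ ln(1 − 2P − Q) − ¼ ln(1 − 2Q).
1 − 2P − Q = 0.30218, giving −½ ln(0.30218) = 0.598366.
1 − 2Q = 0.7757, giving −¼ ln(0.7757) = 0.063497.
d = 0.598366 + 0.063497 = 0.661863.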